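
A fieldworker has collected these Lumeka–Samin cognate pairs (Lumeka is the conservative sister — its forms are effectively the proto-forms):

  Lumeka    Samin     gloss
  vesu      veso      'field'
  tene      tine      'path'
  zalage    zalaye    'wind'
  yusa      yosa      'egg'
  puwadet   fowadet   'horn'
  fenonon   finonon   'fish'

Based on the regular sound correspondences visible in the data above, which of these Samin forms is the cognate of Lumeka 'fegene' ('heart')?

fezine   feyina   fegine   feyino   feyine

zalage ~ zalaye — Lumeka g corresponds to Samin y between vowels (before a front vowel).
tene ~ tine, fenonon ~ finonon — Lumeka e corresponds to Samin i after a consonant, before a nasal.
Applying these to Lumeka 'fegene':
  fegene → feyene   (g→y between vowels (before a front vowel))
  feyene → feyine   (e→i after a consonant, before a nasal)
So the Samin cognate is 'feyine'.

feyine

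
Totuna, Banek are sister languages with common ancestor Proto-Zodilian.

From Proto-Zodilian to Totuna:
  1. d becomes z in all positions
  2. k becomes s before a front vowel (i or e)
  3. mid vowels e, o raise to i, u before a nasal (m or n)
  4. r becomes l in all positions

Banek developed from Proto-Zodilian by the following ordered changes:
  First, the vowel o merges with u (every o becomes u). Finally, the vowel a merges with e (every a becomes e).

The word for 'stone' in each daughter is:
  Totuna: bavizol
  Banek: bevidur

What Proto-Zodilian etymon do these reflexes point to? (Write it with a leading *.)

*bavidor

Position 6: Totuna has o, Banek has u. Totuna preserves o here (none of its changes turn any other segment into o), so the proto-segment is *o.
Position 7: Totuna has l, Banek has r. Banek preserves r here (none of its changes turn any other segment into r), so the proto-segment is *r.
Position 2: Totuna has a, Banek has e. Totuna preserves a here (none of its changes turn any other segment into a), so the proto-segment is *a.
Verify the candidate proto-form against each daughter:
Totuna: start from *bavidor.
  rule 1 (unconditioned shift): bavidor → bavizor
  rule 2: no change — bavizor
  rule 3: no change — bavizor
  rule 4 (unconditioned shift): bavizor → bavizol
  ⇒ Totuna bavizol
Banek: *bavidor > bavidur > bevidur  (by vowel merger, vowel merger)
Only *bavidor yields all of Totuna bavizol, Banek bevidur.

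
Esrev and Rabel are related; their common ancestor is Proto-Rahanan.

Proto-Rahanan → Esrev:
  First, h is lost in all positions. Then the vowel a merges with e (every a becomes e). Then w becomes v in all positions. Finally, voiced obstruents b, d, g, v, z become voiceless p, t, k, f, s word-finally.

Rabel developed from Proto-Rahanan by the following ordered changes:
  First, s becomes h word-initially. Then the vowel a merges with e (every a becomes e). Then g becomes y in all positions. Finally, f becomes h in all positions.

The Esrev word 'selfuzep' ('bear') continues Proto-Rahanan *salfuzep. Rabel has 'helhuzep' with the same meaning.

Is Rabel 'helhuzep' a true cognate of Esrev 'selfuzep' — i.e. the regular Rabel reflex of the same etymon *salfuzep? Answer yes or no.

yes

Derive the expected Rabel reflex of *salfuzep:
Rabel: *salfuzep > halfuzep > helfuzep > helhuzep  (by debuccalisation, vowel merger, unconditioned shift)
Rabel 'helhuzep' matches the regular reflex exactly, so the pair is cognate.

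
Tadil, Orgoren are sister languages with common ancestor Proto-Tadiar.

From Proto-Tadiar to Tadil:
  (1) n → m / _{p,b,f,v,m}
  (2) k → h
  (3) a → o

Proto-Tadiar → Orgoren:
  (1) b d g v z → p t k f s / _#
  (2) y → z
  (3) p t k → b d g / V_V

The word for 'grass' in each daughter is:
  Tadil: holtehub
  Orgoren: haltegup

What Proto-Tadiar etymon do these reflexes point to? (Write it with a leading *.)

*haltekub

Position 6: Tadil has h, Orgoren has g. Taking the neighbouring segments as reconstructed: Tadil h could go back to *k or *h; Orgoren g could go back to *k or *g — the one source consistent with every daughter is *k.
Position 8: Tadil has b, Orgoren has p. Tadil preserves b here (none of its changes turn any other segment into b), so the proto-segment is *b.
Continuing position by position gives *haltekub; check it forward:
Tadil: *haltekub
  haltekub (rule 1 does not apply)
  haltekub → haltehub   [unconditioned shift]
  haltehub → holtehub   [vowel merger]
  giving Tadil holtehub.
Orgoren: start from *haltekub.
  rule 1 (final devoicing): haltekub → haltekup
  rule 2: no change — haltekup
  rule 3 (intervocalic voicing): haltekup → haltegup
  ⇒ Orgoren haltegup
*haltekub is the unique common source.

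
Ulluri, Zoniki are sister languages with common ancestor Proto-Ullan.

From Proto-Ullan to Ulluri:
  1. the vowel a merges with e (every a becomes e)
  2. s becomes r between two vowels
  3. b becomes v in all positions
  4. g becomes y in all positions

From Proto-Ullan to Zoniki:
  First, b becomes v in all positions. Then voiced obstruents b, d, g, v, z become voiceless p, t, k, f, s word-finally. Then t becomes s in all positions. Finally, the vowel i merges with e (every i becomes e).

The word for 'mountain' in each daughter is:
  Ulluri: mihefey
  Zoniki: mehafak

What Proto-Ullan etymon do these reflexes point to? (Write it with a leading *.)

Position 4: Ulluri has e, Zoniki has a. Zoniki preserves a here (none of its changes turn any other segment into a), so the proto-segment is *a.
Position 2: Ulluri has i, Zoniki has e. Ulluri preserves i here (none of its changes turn any other segment into i), so the proto-segment is *i.
Continuing position by position gives *mihafag; check it forward:
Ulluri: *mihafag
  mihafag → mihefeg   [vowel merger]
  mihefeg (rule 2 does not apply)
  mihefeg (rule 3 does not apply)
  mihefeg → mihefey   [unconditioned shift]
  giving Ulluri mihefey.
Zoniki: *mihafag
  mihafag (rule 1 does not apply)
  mihafag → mihafak   [final devoicing]
  mihafak (rule 3 does not apply)
  mihafak → mehafak   [vowel merger]
  giving Zoniki mehafak.
*mihafag is the unique common source.

*mihafag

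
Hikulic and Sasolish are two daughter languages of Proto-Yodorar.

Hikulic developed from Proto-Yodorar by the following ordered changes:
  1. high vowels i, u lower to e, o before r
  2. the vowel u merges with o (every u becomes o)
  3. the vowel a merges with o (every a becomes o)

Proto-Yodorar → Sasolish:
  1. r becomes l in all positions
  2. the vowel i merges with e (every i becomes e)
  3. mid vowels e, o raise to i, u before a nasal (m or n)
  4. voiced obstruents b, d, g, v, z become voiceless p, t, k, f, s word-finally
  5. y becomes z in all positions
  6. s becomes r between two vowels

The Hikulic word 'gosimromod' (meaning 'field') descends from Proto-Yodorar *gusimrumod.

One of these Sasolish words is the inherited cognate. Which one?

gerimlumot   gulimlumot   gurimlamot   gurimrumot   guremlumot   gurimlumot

gurimlumot

Sasolish: *gusimrumod > gusimlumod > gusemlumod > gusimlumod > gusimlumot > gurimlumot  (by unconditioned shift, vowel merger, pre-nasal raising, final devoicing, rhotacism)
Only 'gurimlumot' matches the regular Sasolish development of *gusimrumod.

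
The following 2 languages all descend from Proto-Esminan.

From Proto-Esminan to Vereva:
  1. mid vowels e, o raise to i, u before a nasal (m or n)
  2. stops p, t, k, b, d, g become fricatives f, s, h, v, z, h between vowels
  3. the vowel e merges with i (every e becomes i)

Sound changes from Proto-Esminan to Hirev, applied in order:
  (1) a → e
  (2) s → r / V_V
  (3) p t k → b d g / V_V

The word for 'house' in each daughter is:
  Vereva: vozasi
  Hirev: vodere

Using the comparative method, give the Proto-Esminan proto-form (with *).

Position 4: Vereva has a, Hirev has e. Vereva preserves a here (none of its changes turn any other segment into a), so the proto-segment is *a.
Position 3: Vereva has z, Hirev has d. Taking the neighbouring segments as reconstructed: Vereva z could go back to *d or *z; Hirev d could go back to *t or *d — the one source consistent with every daughter is *d.
Position 5: Vereva has s, Hirev has r. Taking the neighbouring segments as reconstructed: Vereva s could go back to *t or *s; Hirev r could go back to *s or *r — the one source consistent with every daughter is *s.
Verify the candidate proto-form against each daughter:
Vereva: *vodase
  vodase (rule 1 does not apply)
  vodase → vozase   [intervocalic lenition]
  vozase → vozasi   [vowel merger]
  giving Vereva vozasi.
Hirev: start from *vodase.
  rule 1 (vowel merger): vodase → vodese
  rule 2 (rhotacism): vodese → vodere
  rule 3: no change — vodere
  ⇒ Hirev vodere
Only *vodase yields all of Vereva vozasi, Hirev vodere.

*vodase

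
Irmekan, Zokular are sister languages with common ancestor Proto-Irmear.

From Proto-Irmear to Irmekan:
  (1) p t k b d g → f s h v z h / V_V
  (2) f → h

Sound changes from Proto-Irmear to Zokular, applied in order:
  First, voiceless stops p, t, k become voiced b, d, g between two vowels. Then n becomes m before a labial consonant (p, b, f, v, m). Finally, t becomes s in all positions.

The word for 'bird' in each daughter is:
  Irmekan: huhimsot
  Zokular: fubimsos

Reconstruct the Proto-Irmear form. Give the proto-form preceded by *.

Position 1: Irmekan has h, Zokular has f. Zokular preserves f here (none of its changes turn any other segment into f), so the proto-segment is *f.
Position 8: Irmekan has t, Zokular has s. Irmekan preserves t here (none of its changes turn any other segment into t), so the proto-segment is *t.
Verify the candidate proto-form against each daughter:
Irmekan: start from *fupimsot.
  rule 1 (intervocalic lenition): fupimsot → fufimsot
  rule 2 (unconditioned shift): fufimsot → huhimsot
  ⇒ Irmekan huhimsot
Zokular: start from *fupimsot.
  rule 1 (intervocalic voicing): fupimsot → fubimsot
  rule 2: no change — fubimsot
  rule 3 (unconditioned shift): fubimsot → fubimsos
  ⇒ Zokular fubimsos
Only *fupimsot yields all of Irmekan huhimsot, Zokular fubimsos.

*fupimsot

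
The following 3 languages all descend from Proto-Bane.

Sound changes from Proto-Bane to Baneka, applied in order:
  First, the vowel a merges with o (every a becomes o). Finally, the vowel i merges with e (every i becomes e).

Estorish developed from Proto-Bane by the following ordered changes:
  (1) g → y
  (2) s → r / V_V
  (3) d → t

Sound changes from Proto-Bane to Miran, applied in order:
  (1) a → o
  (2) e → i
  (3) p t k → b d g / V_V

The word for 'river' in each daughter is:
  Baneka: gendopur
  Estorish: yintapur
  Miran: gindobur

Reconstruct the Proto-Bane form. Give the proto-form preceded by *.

*gindapur

Position 5: Baneka has o, Estorish has a, Miran has o. Estorish preserves a here (none of its changes turn any other segment into a), so the proto-segment is *a.
Position 6: Baneka has p, Estorish has p, Miran has b. Baneka preserves p here (none of its changes turn any other segment into p), so the proto-segment is *p.
Verify the candidate proto-form against each daughter:
Baneka: *gindapur > gindopur > gendopur  (by vowel merger, vowel merger)
Estorish: *gindapur
  gindapur → yindapur   [unconditioned shift]
  yindapur (rule 2 does not apply)
  yindapur → yintapur   [unconditioned shift]
  giving Estorish yintapur.
Miran: start from *gindapur.
  rule 1 (vowel merger): gindapur → gindopur
  rule 2: no change — gindopur
  rule 3 (intervocalic voicing): gindopur → gindobur
  ⇒ Miran gindobur
No other proto-form is consistent with every reflex, so the reconstruction is *gindapur.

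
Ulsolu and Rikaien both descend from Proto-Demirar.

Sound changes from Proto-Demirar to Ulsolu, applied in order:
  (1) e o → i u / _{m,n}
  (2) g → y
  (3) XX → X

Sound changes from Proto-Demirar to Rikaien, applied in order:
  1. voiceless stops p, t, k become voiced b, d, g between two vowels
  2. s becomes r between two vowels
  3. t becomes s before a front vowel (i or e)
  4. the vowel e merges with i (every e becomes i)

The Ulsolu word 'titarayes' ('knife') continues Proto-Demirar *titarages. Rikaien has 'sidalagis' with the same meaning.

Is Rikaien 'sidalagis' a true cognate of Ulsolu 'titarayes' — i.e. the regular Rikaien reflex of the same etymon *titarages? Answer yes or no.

no

Derive the expected Rikaien reflex of *titarages:
Rikaien: *titarages > tidarages > sidarages > sidaragis  (by intervocalic voicing, palatalisation, vowel merger)
The regular Rikaien reflex would be 'sidaragis', but the attested form is 'sidalagis'. The correspondence is irregular, so they are not cognates (the Rikaien form has a different source).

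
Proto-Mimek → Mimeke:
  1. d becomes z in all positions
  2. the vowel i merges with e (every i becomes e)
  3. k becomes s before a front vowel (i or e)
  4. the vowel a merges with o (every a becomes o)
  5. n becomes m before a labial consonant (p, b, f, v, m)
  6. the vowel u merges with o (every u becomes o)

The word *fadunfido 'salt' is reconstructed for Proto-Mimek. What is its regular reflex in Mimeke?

Mimeke: start from *fadunfido.
  rule 1 (unconditioned shift): fadunfido → fazunfizo
  rule 2 (vowel merger): fazunfizo → fazunfezo
  rule 3: no change — fazunfezo
  rule 4 (vowel merger): fazunfezo → fozunfezo
  rule 5 (nasal place assimilation): fozunfezo → fozumfezo
  rule 6 (vowel merger): fozumfezo → fozomfezo
  ⇒ Mimeke fozomfezo

fozomfezo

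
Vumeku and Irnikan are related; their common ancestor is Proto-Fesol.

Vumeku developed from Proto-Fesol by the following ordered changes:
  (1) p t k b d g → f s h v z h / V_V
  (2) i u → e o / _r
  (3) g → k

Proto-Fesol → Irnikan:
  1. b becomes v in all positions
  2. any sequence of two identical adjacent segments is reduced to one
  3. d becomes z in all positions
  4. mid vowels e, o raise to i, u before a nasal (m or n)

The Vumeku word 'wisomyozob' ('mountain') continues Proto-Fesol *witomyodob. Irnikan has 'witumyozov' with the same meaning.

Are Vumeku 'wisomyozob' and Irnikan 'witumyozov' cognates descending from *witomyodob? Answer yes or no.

Derive the expected Irnikan reflex of *witomyodob:
Irnikan: *witomyodob > witomyodov > witomyozov > witumyozov  (by unconditioned shift, unconditioned shift, pre-nasal raising)
Irnikan 'witumyozov' matches the regular reflex exactly, so the pair is cognate.

yes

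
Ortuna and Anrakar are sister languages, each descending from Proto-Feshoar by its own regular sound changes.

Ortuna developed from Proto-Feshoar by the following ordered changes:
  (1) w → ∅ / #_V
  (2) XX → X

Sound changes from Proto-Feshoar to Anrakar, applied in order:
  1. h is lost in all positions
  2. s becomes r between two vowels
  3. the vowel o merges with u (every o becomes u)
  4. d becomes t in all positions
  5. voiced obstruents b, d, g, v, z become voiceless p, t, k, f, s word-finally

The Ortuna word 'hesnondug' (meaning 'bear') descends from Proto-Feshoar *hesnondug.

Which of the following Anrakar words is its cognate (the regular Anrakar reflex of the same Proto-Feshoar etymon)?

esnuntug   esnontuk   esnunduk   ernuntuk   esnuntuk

Anrakar: start from *hesnondug.
  rule 1 (h-loss): hesnondug → esnondug
  rule 2: no change — esnondug
  rule 3 (vowel merger): esnondug → esnundug
  rule 4 (unconditioned shift): esnundug → esnuntug
  rule 5 (final devoicing): esnuntug → esnuntuk
  ⇒ Anrakar esnuntuk
The other candidates each miss or misapply at least one Anrakar change.

esnuntuk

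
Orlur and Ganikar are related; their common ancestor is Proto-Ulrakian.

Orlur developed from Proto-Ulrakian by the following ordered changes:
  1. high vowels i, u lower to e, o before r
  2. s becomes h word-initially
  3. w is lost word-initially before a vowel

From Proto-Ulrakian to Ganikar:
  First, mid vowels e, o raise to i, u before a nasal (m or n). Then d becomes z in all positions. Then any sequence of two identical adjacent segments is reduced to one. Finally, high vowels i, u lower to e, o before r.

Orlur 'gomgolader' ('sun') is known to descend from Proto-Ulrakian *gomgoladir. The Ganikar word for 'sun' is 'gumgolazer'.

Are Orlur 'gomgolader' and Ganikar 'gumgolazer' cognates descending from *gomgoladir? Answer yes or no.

Derive the expected Ganikar reflex of *gomgoladir:
Ganikar: start from *gomgoladir.
  rule 1 (pre-nasal raising): gomgoladir → gumgoladir
  rule 2 (unconditioned shift): gumgoladir → gumgolazir
  rule 3: no change — gumgolazir
  rule 4 (pre-rhotic lowering): gumgolazir → gumgolazer
  ⇒ Ganikar gumgolazer
Ganikar 'gumgolazer' matches the regular reflex exactly, so the pair is cognate.

yes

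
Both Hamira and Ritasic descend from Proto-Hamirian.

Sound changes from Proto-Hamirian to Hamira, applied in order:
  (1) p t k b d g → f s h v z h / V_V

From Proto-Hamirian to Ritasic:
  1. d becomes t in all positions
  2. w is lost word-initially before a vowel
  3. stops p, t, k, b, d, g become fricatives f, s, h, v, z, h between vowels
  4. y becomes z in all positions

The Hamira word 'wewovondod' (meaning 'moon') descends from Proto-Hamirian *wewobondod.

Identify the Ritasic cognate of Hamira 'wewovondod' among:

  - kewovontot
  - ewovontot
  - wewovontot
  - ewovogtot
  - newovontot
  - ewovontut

ewovontot

Ritasic: start from *wewobondod.
  rule 1 (unconditioned shift): wewobondod → wewobontot
  rule 2 (glide loss): wewobontot → ewobontot
  rule 3 (intervocalic lenition): ewobontot → ewovontot
  rule 4: no change — ewovontot
  ⇒ Ritasic ewovontot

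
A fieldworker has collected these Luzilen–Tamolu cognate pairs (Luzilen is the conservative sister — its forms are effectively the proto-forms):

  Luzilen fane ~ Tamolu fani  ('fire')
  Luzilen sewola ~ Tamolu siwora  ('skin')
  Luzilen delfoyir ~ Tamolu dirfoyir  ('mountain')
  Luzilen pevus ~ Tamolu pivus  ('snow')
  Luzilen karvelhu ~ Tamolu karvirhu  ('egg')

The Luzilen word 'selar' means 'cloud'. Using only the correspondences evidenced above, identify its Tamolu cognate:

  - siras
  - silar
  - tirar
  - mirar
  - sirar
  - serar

sewola ~ siwora, delfoyir ~ dirfoyir — Luzilen e corresponds to Tamolu i after a consonant, before a consonant other than r, m, n, p, b, f, v.
sewola ~ siwora — Luzilen l corresponds to Tamolu r between vowels (before a back vowel).
Applying these to Luzilen 'selar':
  selar → silar   (e→i after a consonant, before a consonant other than r, m, n, p, b, f, v)
  silar → sirar   (l→r between vowels (before a back vowel))
So the Tamolu cognate is 'sirar'.

sirar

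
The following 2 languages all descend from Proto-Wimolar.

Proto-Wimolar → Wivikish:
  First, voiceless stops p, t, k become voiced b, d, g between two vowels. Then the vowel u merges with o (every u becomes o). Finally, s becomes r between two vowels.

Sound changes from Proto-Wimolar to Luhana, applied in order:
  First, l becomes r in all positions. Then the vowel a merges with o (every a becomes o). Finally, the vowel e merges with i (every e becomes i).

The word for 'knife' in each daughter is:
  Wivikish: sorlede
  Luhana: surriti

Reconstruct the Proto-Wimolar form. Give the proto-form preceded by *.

*surlete

Position 6: Wivikish has d, Luhana has t. Luhana preserves t here (none of its changes turn any other segment into t), so the proto-segment is *t.
Position 7: Wivikish has e, Luhana has i. Wivikish preserves e here (none of its changes turn any other segment into e), so the proto-segment is *e.
Position 4: Wivikish has l, Luhana has r. Wivikish preserves l here (none of its changes turn any other segment into l), so the proto-segment is *l.
Continuing position by position gives *surlete; check it forward:
Wivikish: start from *surlete.
  rule 1 (intervocalic voicing): surlete → surlede
  rule 2 (vowel merger): surlede → sorlede
  rule 3: no change — sorlede
  ⇒ Wivikish sorlede
Luhana: *surlete
  surlete → surrete   [unconditioned shift]
  surrete (rule 2 does not apply)
  surrete → surriti   [vowel merger]
  giving Luhana surriti.
*surlete is the unique common source.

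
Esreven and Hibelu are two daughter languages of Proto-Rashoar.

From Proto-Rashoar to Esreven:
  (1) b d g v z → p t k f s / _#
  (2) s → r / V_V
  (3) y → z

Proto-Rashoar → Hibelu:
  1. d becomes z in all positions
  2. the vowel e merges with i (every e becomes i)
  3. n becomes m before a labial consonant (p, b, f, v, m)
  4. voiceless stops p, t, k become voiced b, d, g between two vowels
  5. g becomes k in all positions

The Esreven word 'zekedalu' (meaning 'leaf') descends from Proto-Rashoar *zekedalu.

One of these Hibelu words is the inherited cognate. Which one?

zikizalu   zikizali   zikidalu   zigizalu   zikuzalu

zikizalu

Hibelu: *zekedalu
  zekedalu → zekezalu   [unconditioned shift]
  zekezalu → zikizalu   [vowel merger]
  zikizalu (rule 3 does not apply)
  zikizalu → zigizalu   [intervocalic voicing]
  zigizalu → zikizalu   [unconditioned shift]
  giving Hibelu zikizalu.
Among the options, 'zikizalu' alone shows every Hibelu change applied in order.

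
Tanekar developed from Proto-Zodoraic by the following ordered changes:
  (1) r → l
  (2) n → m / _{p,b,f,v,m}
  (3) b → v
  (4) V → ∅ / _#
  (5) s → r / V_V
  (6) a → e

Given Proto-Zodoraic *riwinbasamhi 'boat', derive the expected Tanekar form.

liwimveremh

Tanekar: *riwinbasamhi
  riwinbasamhi → liwinbasamhi   [unconditioned shift]
  liwinbasamhi → liwimbasamhi   [nasal place assimilation]
  liwimbasamhi → liwimvasamhi   [unconditioned shift]
  liwimvasamhi → liwimvasamh   [apocope]
  liwimvasamh → liwimvaramh   [rhotacism]
  liwimvaramh → liwimveremh   [vowel merger]
  giving Tanekar liwimveremh.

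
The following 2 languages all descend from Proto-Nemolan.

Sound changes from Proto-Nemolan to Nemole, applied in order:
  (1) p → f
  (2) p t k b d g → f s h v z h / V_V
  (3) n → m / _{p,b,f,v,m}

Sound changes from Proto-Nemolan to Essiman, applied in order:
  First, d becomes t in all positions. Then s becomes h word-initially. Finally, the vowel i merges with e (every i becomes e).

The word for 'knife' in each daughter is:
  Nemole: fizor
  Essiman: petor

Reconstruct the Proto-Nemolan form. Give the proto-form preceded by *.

*pidor

Position 3: Nemole has z, Essiman has t. Taking the neighbouring segments as reconstructed: Nemole z could go back to *d or *z; Essiman t could go back to *t or *d — the one source consistent with every daughter is *d.
Position 2: Nemole has i, Essiman has e. Nemole preserves i here (none of its changes turn any other segment into i), so the proto-segment is *i.
This points to *pidor. Verify forward in each daughter:
Nemole: *pidor
  pidor → fidor   [unconditioned shift]
  fidor → fizor   [intervocalic lenition]
  fizor (rule 3 does not apply)
  giving Nemole fizor.
Essiman: start from *pidor.
  rule 1 (unconditioned shift): pidor → pitor
  rule 2: no change — pitor
  rule 3 (vowel merger): pitor → petor
  ⇒ Essiman petor
Only *pidor yields all of Nemole fizor, Essiman petor.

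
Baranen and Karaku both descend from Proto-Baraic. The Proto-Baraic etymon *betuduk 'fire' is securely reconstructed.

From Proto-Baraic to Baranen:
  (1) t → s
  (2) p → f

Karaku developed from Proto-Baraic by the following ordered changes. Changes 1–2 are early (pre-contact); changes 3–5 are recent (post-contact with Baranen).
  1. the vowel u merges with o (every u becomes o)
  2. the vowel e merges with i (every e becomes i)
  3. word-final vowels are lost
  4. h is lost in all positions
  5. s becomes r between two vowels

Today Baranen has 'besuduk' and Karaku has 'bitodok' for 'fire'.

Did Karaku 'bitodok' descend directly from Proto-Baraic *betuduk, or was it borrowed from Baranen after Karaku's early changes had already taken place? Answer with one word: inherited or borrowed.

inherited

If inherited, *betuduk would pass through all of Karaku's changes:
Karaku: *betuduk > betodok > bitodok  (by vowel merger, vowel merger)
If borrowed from Baranen 'besuduk' after the early changes, it would undergo only the recent ones:
  rule 3 (apocope): no change (besuduk)
  rule 4 (h-loss): no change (besuduk)
  rule 5 (rhotacism): besuduk → beruduk
  ⇒ as a loan: beruduk
Karaku 'bitodok' matches the inherited outcome exactly, so it is an inherited cognate, not a loan.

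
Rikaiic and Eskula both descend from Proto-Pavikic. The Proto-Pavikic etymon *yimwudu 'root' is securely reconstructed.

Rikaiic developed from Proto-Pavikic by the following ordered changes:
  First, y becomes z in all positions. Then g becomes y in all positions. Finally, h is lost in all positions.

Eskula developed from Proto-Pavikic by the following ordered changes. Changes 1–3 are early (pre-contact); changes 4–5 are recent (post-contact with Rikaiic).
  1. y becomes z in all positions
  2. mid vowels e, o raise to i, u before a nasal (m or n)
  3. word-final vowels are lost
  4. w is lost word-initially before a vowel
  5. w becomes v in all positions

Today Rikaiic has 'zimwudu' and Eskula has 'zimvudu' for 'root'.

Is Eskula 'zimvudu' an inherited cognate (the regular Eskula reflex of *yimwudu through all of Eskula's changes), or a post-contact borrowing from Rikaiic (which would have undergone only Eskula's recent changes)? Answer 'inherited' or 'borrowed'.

If inherited, *yimwudu would pass through all of Eskula's changes:
Eskula: start from *yimwudu.
  rule 1 (unconditioned shift): yimwudu → zimwudu
  rule 2: no change — zimwudu
  rule 3 (apocope): zimwudu → zimwud
  rule 4: no change — zimwud
  rule 5 (unconditioned shift): zimwud → zimvud
  ⇒ Eskula zimvud
If borrowed from Rikaiic 'zimwudu' after the early changes, it would undergo only the recent ones:
  rule 4 (glide loss): no change (zimwudu)
  rule 5 (unconditioned shift): zimwudu → zimvudu
  ⇒ as a loan: zimvudu
Eskula 'zimvudu' matches the loan outcome 'zimvudu', not the inherited 'zimvud' — it skipped the early Eskula changes, so it was borrowed from Rikaiic.

borrowed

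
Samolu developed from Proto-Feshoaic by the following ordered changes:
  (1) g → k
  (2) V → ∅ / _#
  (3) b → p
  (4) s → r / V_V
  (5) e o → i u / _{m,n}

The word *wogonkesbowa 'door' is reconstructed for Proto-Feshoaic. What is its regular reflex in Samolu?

wokunkespow

Samolu: start from *wogonkesbowa.
  rule 1 (unconditioned shift): wogonkesbowa → wokonkesbowa
  rule 2 (apocope): wokonkesbowa → wokonkesbow
  rule 3 (unconditioned shift): wokonkesbow → wokonkespow
  rule 4: no change — wokonkespow
  rule 5 (pre-nasal raising): wokonkespow → wokunkespow
  ⇒ Samolu wokunkespow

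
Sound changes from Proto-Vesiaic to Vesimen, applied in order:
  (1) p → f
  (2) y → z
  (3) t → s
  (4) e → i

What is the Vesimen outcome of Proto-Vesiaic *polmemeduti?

Vesimen: *polmemeduti > folmemeduti > folmemedusi > folmimidusi  (by unconditioned shift, unconditioned shift, vowel merger)

folmimidusi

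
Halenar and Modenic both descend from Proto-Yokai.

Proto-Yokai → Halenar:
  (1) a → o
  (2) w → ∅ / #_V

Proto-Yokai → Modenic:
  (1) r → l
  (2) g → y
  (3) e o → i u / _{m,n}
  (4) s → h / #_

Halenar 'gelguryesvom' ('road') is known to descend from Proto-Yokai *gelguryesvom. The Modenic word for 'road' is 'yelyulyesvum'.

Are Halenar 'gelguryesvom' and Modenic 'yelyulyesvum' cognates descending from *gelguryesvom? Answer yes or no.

Derive the expected Modenic reflex of *gelguryesvom:
Modenic: start from *gelguryesvom.
  rule 1 (unconditioned shift): gelguryesvom → gelgulyesvom
  rule 2 (unconditioned shift): gelgulyesvom → yelyulyesvom
  rule 3 (pre-nasal raising): yelyulyesvom → yelyulyesvum
  rule 4: no change — yelyulyesvum
  ⇒ Modenic yelyulyesvum
Modenic 'yelyulyesvum' matches the regular reflex exactly, so the pair is cognate.

yes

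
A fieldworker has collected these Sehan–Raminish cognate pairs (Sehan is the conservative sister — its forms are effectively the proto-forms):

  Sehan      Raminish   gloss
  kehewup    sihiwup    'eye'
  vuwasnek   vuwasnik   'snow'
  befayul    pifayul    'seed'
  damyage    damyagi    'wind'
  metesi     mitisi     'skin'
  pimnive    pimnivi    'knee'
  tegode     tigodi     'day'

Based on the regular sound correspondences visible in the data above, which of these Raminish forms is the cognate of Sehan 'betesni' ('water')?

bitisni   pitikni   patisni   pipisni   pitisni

befayul ~ pifayul — Sehan b corresponds to Raminish p word-initially before a front vowel.
kehewup ~ sihiwup, vuwasnek ~ vuwasnik — Sehan e corresponds to Raminish i after a consonant, before a consonant other than r, m, n, p, b, f, v.
Applying these to Sehan 'betesni':
  betesni → petesni   (b→p word-initially before a front vowel)
  petesni → pitesni   (e→i after a consonant, before a consonant other than r, m, n, p, b, f, v)
  pitesni → pitisni   (e→i after a consonant, before a consonant other than r, m, n, p, b, f, v)
So the Raminish cognate is 'pitisni'.

pitisni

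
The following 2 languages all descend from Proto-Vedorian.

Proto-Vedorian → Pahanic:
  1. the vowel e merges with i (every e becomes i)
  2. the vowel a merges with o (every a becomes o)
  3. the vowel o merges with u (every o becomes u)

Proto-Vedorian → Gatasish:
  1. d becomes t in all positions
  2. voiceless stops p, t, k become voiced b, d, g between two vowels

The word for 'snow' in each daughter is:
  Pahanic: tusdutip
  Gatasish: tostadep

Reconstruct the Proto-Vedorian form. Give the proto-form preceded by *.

Position 4: Pahanic has d, Gatasish has t. Pahanic preserves d here (none of its changes turn any other segment into d), so the proto-segment is *d.
Position 7: Pahanic has i, Gatasish has e. Gatasish preserves e here (none of its changes turn any other segment into e), so the proto-segment is *e.
Position 6: Pahanic has t, Gatasish has d. Pahanic preserves t here (none of its changes turn any other segment into t), so the proto-segment is *t.
Verify the candidate proto-form against each daughter:
Pahanic: *tosdatep
  tosdatep → tosdatip   [vowel merger]
  tosdatip → tosdotip   [vowel merger]
  tosdotip → tusdutip   [vowel merger]
  giving Pahanic tusdutip.
Gatasish: *tosdatep > tostatep > tostadep  (by unconditioned shift, intervocalic voicing)
Only *tosdatep yields all of Pahanic tusdutip, Gatasish tostadep.

*tosdatep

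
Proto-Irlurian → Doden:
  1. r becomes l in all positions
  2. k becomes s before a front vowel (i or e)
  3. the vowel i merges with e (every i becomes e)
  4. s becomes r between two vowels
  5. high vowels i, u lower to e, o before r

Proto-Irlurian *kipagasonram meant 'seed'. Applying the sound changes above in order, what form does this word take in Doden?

sepagaronlam

Doden: *kipagasonram > kipagasonlam > sipagasonlam > sepagasonlam > sepagaronlam  (by unconditioned shift, palatalisation, vowel merger, rhotacism)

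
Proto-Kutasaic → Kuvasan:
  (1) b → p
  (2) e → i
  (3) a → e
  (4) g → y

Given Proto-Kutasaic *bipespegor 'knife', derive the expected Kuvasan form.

pipispiyor

Kuvasan: start from *bipespegor.
  rule 1 (unconditioned shift): bipespegor → pipespegor
  rule 2 (vowel merger): pipespegor → pipispigor
  rule 3: no change — pipispigor
  rule 4 (unconditioned shift): pipispigor → pipispiyor
  ⇒ Kuvasan pipispiyor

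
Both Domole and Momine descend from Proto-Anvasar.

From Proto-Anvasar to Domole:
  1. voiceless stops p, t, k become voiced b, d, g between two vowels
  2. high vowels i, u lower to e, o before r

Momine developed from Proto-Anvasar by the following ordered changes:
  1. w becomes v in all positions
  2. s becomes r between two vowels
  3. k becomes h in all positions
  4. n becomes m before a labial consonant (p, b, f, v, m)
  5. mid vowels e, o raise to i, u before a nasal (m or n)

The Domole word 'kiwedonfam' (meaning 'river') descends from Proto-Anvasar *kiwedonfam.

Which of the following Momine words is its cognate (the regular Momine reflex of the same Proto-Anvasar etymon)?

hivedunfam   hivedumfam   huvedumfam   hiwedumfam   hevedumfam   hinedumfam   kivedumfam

Momine: *kiwedonfam > kivedonfam > hivedonfam > hivedomfam > hivedumfam  (by unconditioned shift, unconditioned shift, nasal place assimilation, pre-nasal raising)
Only 'hivedumfam' matches the regular Momine development of *kiwedonfam.

hivedumfam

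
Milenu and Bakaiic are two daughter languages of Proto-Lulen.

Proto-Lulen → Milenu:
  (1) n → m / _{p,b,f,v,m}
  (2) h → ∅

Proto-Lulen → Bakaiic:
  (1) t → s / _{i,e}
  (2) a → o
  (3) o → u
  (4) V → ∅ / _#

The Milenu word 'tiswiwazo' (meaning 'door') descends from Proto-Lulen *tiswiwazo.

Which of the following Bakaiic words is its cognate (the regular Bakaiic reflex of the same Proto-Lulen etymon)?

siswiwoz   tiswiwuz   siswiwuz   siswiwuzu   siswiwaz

Bakaiic: *tiswiwazo > siswiwazo > siswiwozo > siswiwuzu > siswiwuz  (by palatalisation, vowel merger, vowel merger, apocope)
Among the options, 'siswiwuz' alone shows every Bakaiic change applied in order.

siswiwuz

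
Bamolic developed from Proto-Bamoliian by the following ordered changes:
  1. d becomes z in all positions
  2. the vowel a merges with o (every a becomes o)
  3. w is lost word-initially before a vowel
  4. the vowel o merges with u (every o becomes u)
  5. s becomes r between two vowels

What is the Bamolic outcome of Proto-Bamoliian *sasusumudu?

sururumuzu

Bamolic: start from *sasusumudu.
  rule 1 (unconditioned shift): sasusumudu → sasusumuzu
  rule 2 (vowel merger): sasusumuzu → sosusumuzu
  rule 3: no change — sosusumuzu
  rule 4 (vowel merger): sosusumuzu → sususumuzu
  rule 5 (rhotacism): sususumuzu → sururumuzu
  ⇒ Bamolic sururumuzu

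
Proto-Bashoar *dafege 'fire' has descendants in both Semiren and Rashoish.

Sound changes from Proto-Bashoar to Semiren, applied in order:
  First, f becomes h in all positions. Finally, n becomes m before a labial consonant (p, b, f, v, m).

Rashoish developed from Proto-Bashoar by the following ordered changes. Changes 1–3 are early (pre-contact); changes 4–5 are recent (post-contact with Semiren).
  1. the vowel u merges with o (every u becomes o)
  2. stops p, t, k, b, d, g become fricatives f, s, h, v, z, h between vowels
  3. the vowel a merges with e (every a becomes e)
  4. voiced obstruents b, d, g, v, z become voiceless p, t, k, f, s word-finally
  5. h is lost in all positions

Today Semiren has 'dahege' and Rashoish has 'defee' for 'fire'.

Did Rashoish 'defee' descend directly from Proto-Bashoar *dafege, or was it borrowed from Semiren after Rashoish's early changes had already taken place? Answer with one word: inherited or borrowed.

If inherited, *dafege would pass through all of Rashoish's changes:
Rashoish: *dafege
  dafege (rule 1 does not apply)
  dafege → dafehe   [intervocalic lenition]
  dafehe → defehe   [vowel merger]
  defehe (rule 4 does not apply)
  defehe → defee   [h-loss]
  giving Rashoish defee.
If borrowed from Semiren 'dahege' after the early changes, it would undergo only the recent ones:
  rule 4 (final devoicing): no change (dahege)
  rule 5 (h-loss): dahege → daege
  ⇒ as a loan: daege
Rashoish 'defee' matches the inherited outcome exactly, so it is an inherited cognate, not a loan.

inherited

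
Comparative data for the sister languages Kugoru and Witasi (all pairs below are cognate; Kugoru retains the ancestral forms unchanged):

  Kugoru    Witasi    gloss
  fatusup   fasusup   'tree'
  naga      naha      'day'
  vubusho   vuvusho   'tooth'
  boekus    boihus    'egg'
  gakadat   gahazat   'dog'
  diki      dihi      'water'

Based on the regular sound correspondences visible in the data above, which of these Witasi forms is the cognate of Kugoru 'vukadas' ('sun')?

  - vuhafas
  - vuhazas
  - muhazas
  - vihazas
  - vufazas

gakadat ~ gahazat — Kugoru k corresponds to Witasi h between vowels (before a back vowel).
gakadat ~ gahazat — Kugoru d corresponds to Witasi z between vowels (before a back vowel).
Applying these to Kugoru 'vukadas':
  vukadas → vuhadas   (k→h between vowels (before a back vowel))
  vuhadas → vuhazas   (d→z between vowels (before a back vowel))
So the Witasi cognate is 'vuhazas'.

vuhazas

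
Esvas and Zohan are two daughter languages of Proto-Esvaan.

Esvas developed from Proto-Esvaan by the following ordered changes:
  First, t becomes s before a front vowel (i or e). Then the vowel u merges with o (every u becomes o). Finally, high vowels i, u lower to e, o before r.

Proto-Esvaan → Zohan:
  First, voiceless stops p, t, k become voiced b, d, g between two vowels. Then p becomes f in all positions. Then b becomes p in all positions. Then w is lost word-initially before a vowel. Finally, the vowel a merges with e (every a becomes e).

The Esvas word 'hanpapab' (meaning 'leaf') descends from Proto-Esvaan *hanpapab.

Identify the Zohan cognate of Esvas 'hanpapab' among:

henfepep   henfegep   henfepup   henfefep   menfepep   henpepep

Zohan: start from *hanpapab.
  rule 1 (intervocalic voicing): hanpapab → hanpabab
  rule 2 (unconditioned shift): hanpabab → hanfabab
  rule 3 (unconditioned shift): hanfabab → hanfapap
  rule 4: no change — hanfapap
  rule 5 (vowel merger): hanfapap → henfepep
  ⇒ Zohan henfepep
Among the options, 'henfepep' alone shows every Zohan change applied in order.

henfepep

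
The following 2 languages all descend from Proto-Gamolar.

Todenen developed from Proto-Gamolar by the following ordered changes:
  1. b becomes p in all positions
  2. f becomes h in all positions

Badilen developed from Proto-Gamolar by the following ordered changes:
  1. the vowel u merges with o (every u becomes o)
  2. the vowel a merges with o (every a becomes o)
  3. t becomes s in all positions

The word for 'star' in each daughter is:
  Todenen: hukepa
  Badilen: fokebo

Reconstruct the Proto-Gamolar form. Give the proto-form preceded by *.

*fukeba

Position 1: Todenen has h, Badilen has f. Badilen preserves f here (none of its changes turn any other segment into f), so the proto-segment is *f.
Position 2: Todenen has u, Badilen has o. Todenen preserves u here (none of its changes turn any other segment into u), so the proto-segment is *u.
Position 5: Todenen has p, Badilen has b. Badilen preserves b here (none of its changes turn any other segment into b), so the proto-segment is *b.
Continuing position by position gives *fukeba; check it forward:
Todenen: start from *fukeba.
  rule 1 (unconditioned shift): fukeba → fukepa
  rule 2 (unconditioned shift): fukepa → hukepa
  ⇒ Todenen hukepa
Badilen: start from *fukeba.
  rule 1 (vowel merger): fukeba → fokeba
  rule 2 (vowel merger): fokeba → fokebo
  rule 3: no change — fokebo
  ⇒ Badilen fokebo
*fukeba is the unique common source.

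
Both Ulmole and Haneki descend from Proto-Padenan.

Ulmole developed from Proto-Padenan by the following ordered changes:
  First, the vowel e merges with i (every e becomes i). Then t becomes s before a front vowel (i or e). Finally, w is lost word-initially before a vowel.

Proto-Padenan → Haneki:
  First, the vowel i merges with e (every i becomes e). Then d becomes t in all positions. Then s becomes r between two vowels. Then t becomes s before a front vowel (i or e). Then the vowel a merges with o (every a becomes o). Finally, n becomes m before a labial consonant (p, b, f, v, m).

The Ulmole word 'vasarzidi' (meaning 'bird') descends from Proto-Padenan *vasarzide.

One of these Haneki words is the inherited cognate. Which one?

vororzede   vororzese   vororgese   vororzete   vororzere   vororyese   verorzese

vororzese

Haneki: start from *vasarzide.
  rule 1 (vowel merger): vasarzide → vasarzede
  rule 2 (unconditioned shift): vasarzede → vasarzete
  rule 3 (rhotacism): vasarzete → vararzete
  rule 4 (palatalisation): vararzete → vararzese
  rule 5 (vowel merger): vararzese → vororzese
  rule 6: no change — vororzese
  ⇒ Haneki vororzese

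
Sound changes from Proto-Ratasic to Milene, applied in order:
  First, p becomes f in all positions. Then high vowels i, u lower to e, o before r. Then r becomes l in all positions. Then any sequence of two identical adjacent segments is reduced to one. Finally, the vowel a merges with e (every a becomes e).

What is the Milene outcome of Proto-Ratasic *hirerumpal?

helelumfel

Milene: *hirerumpal
  hirerumpal → hirerumfal   [unconditioned shift]
  hirerumfal → hererumfal   [pre-rhotic lowering]
  hererumfal → helelumfal   [unconditioned shift]
  helelumfal (rule 4 does not apply)
  helelumfal → helelumfel   [vowel merger]
  giving Milene helelumfel.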